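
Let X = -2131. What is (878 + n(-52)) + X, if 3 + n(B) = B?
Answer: -1308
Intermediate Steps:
n(B) = -3 + B
(878 + n(-52)) + X = (878 + (-3 - 52)) - 2131 = (878 - 55) - 2131 = 823 - 2131 = -1308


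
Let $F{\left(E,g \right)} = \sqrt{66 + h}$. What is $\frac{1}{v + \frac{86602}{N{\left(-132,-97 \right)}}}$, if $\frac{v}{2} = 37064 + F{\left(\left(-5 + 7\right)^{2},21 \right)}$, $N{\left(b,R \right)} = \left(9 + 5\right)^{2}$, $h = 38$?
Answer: $\frac{716168810}{53404594548761} - \frac{38416 \sqrt{26}}{53404594548761} \approx 1.3407 \cdot 10^{-5}$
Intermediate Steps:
$N{\left(b,R \right)} = 196$ ($N{\left(b,R \right)} = 14^{2} = 196$)
$F{\left(E,g \right)} = 2 \sqrt{26}$ ($F{\left(E,g \right)} = \sqrt{66 + 38} = \sqrt{104} = 2 \sqrt{26}$)
$v = 74128 + 4 \sqrt{26}$ ($v = 2 \left(37064 + 2 \sqrt{26}\right) = 74128 + 4 \sqrt{26} \approx 74148.0$)
$\frac{1}{v + \frac{86602}{N{\left(-132,-97 \right)}}} = \frac{1}{\left(74128 + 4 \sqrt{26}\right) + \frac{86602}{196}} = \frac{1}{\left(74128 + 4 \sqrt{26}\right) + 86602 \cdot \frac{1}{196}} = \frac{1}{\left(74128 + 4 \sqrt{26}\right) + \frac{43301}{98}} = \frac{1}{\frac{7307845}{98} + 4 \sqrt{26}}$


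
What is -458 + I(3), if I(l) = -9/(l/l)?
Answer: -467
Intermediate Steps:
I(l) = -9 (I(l) = -9/1 = -9*1 = -9)
-458 + I(3) = -458 - 9 = -467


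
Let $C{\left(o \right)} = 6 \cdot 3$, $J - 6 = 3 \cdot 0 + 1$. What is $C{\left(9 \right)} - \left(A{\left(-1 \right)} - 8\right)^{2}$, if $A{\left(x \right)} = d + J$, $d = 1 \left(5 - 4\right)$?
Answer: $18$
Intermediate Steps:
$J = 7$ ($J = 6 + \left(3 \cdot 0 + 1\right) = 6 + \left(0 + 1\right) = 6 + 1 = 7$)
$d = 1$ ($d = 1 \cdot 1 = 1$)
$C{\left(o \right)} = 18$
$A{\left(x \right)} = 8$ ($A{\left(x \right)} = 1 + 7 = 8$)
$C{\left(9 \right)} - \left(A{\left(-1 \right)} - 8\right)^{2} = 18 - \left(8 - 8\right)^{2} = 18 - 0^{2} = 18 - 0 = 18 + 0 = 18$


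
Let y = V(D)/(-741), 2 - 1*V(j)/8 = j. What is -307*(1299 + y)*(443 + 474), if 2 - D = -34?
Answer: -271055220289/741 ≈ -3.6580e+8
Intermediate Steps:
D = 36 (D = 2 - 1*(-34) = 2 + 34 = 36)
V(j) = 16 - 8*j
y = 272/741 (y = (16 - 8*36)/(-741) = (16 - 288)*(-1/741) = -272*(-1/741) = 272/741 ≈ 0.36707)
-307*(1299 + y)*(443 + 474) = -307*(1299 + 272/741)*(443 + 474) = -295589117*917/741 = -307*882916027/741 = -271055220289/741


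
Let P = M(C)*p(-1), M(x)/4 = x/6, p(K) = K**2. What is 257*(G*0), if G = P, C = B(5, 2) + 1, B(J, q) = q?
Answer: 0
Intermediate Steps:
C = 3 (C = 2 + 1 = 3)
M(x) = 2*x/3 (M(x) = 4*(x/6) = 2*x/3)
P = 2 (P = ((2/3)*3)*(-1)**2 = 2*1 = 2)
G = 2
257*(G*0) = 257*(2*0) = 257*0 = 0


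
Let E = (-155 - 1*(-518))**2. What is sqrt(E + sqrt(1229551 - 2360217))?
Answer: sqrt(131769 + I*sqrt(1130666)) ≈ 363.0 + 1.465*I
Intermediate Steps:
E = 131769 (E = (-155 + 518)**2 = 363**2 = 131769)
sqrt(E + sqrt(1229551 - 2360217)) = sqrt(131769 + sqrt(1229551 - 2360217)) = sqrt(131769 + sqrt(-1130666)) = sqrt(131769 + I*sqrt(1130666))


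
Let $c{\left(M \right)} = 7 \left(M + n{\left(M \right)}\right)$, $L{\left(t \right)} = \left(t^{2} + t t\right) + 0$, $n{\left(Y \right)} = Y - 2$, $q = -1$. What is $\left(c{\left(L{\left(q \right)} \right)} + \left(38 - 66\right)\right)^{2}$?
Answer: $196$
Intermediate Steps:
$n{\left(Y \right)} = -2 + Y$
$L{\left(t \right)} = 2 t^{2}$ ($L{\left(t \right)} = \left(t^{2} + t^{2}\right) + 0 = 2 t^{2} + 0 = 2 t^{2}$)
$c{\left(M \right)} = -14 + 14 M$ ($c{\left(M \right)} = 7 \left(M + \left(-2 + M\right)\right) = 7 \left(-2 + 2 M\right) = -14 + 14 M$)
$\left(c{\left(L{\left(q \right)} \right)} + \left(38 - 66\right)\right)^{2} = \left(\left(-14 + 14 \cdot 2 \left(-1\right)^{2}\right) + \left(38 - 66\right)\right)^{2} = \left(\left(-14 + 14 \cdot 2 \cdot 1\right) + \left(38 - 66\right)\right)^{2} = \left(\left(-14 + 14 \cdot 2\right) - 28\right)^{2} = \left(\left(-14 + 28\right) - 28\right)^{2} = \left(14 - 28\right)^{2} = \left(-14\right)^{2} = 196$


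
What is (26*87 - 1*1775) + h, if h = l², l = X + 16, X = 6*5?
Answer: 2603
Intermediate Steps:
X = 30
l = 46 (l = 30 + 16 = 46)
h = 2116 (h = 46² = 2116)
(26*87 - 1*1775) + h = (26*87 - 1*1775) + 2116 = (2262 - 1775) + 2116 = 487 + 2116 = 2603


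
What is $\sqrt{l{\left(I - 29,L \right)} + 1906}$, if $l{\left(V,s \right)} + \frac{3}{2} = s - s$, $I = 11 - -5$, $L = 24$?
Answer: $\frac{\sqrt{7618}}{2} \approx 43.641$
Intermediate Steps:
$I = 16$ ($I = 11 + 5 = 16$)
$l{\left(V,s \right)} = - \frac{3}{2}$ ($l{\left(V,s \right)} = - \frac{3}{2} + \left(s - s\right) = - \frac{3}{2} + 0 = - \frac{3}{2}$)
$\sqrt{l{\left(I - 29,L \right)} + 1906} = \sqrt{- \frac{3}{2} + 1906} = \sqrt{\frac{3809}{2}} = \frac{\sqrt{7618}}{2}$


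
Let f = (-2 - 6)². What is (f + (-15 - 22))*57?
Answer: 1539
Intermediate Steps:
f = 64 (f = (-8)² = 64)
(f + (-15 - 22))*57 = (64 + (-15 - 22))*57 = (64 - 37)*57 = 27*57 = 1539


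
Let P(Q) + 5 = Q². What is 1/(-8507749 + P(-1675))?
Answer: -1/5702129 ≈ -1.7537e-7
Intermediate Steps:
P(Q) = -5 + Q²
1/(-8507749 + P(-1675)) = 1/(-8507749 + (-5 + (-1675)²)) = 1/(-8507749 + (-5 + 2805625)) = 1/(-8507749 + 2805620) = 1/(-5702129) = -1/5702129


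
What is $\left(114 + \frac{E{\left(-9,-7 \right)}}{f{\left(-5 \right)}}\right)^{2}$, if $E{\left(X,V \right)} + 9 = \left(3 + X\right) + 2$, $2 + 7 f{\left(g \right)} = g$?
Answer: $16129$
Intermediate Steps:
$f{\left(g \right)} = - \frac{2}{7} + \frac{g}{7}$
$E{\left(X,V \right)} = -4 + X$ ($E{\left(X,V \right)} = -9 + \left(\left(3 + X\right) + 2\right) = -9 + \left(5 + X\right) = -4 + X$)
$\left(114 + \frac{E{\left(-9,-7 \right)}}{f{\left(-5 \right)}}\right)^{2} = \left(114 + \frac{-4 - 9}{- \frac{2}{7} + \frac{1}{7} \left(-5\right)}\right)^{2} = \left(114 - \frac{13}{- \frac{2}{7} - \frac{5}{7}}\right)^{2} = \left(114 - \frac{13}{-1}\right)^{2} = \left(114 - -13\right)^{2} = \left(114 + 13\right)^{2} = 127^{2} = 16129$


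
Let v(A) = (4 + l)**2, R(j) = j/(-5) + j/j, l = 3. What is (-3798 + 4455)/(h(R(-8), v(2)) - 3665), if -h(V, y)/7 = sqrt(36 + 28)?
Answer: -657/3721 ≈ -0.17657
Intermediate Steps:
R(j) = 1 - j/5 (R(j) = j*(-1/5) + 1 = -j/5 + 1 = 1 - j/5)
v(A) = 49 (v(A) = (4 + 3)**2 = 7**2 = 49)
h(V, y) = -56 (h(V, y) = -7*sqrt(36 + 28) = -7*sqrt(64) = -7*8 = -56)
(-3798 + 4455)/(h(R(-8), v(2)) - 3665) = (-3798 + 4455)/(-56 - 3665) = 657/(-3721) = 657*(-1/3721) = -657/3721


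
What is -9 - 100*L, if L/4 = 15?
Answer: -6009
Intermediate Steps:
L = 60 (L = 4*15 = 60)
-9 - 100*L = -9 - 100*60 = -9 - 6000 = -6009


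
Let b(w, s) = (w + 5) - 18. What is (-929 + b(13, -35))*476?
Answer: -442204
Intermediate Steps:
b(w, s) = -13 + w (b(w, s) = (5 + w) - 18 = -13 + w)
(-929 + b(13, -35))*476 = (-929 + (-13 + 13))*476 = (-929 + 0)*476 = -929*476 = -442204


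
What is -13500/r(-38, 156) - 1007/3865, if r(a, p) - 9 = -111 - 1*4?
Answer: 26035379/204845 ≈ 127.10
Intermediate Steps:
r(a, p) = -106 (r(a, p) = 9 + (-111 - 1*4) = 9 + (-111 - 4) = 9 - 115 = -106)
-13500/r(-38, 156) - 1007/3865 = -13500/(-106) - 1007/3865 = -13500*(-1/106) - 1007*1/3865 = 6750/53 - 1007/3865 = 26035379/204845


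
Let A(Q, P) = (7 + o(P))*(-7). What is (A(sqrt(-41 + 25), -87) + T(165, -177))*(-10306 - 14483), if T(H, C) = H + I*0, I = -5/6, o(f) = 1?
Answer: -2702001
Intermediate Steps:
I = -5/6 (I = -5*1/6 = -5/6 ≈ -0.83333)
T(H, C) = H (T(H, C) = H - 5/6*0 = H + 0 = H)
A(Q, P) = -56 (A(Q, P) = (7 + 1)*(-7) = 8*(-7) = -56)
(A(sqrt(-41 + 25), -87) + T(165, -177))*(-10306 - 14483) = (-56 + 165)*(-10306 - 14483) = 109*(-24789) = -2702001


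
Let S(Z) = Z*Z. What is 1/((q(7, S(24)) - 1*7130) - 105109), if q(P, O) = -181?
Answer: -1/112420 ≈ -8.8952e-6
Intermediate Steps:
S(Z) = Z²
1/((q(7, S(24)) - 1*7130) - 105109) = 1/((-181 - 1*7130) - 105109) = 1/((-181 - 7130) - 105109) = 1/(-7311 - 105109) = 1/(-112420) = -1/112420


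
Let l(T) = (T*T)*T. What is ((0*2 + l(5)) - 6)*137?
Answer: 16303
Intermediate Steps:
l(T) = T**3 (l(T) = T**2*T = T**3)
((0*2 + l(5)) - 6)*137 = ((0*2 + 5**3) - 6)*137 = ((0 + 125) - 6)*137 = (125 - 6)*137 = 119*137 = 16303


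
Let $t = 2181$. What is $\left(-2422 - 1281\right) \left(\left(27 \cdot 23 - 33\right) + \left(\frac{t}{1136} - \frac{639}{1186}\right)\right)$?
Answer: $- \frac{1470222104715}{673648} \approx -2.1825 \cdot 10^{6}$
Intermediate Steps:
$\left(-2422 - 1281\right) \left(\left(27 \cdot 23 - 33\right) + \left(\frac{t}{1136} - \frac{639}{1186}\right)\right) = \left(-2422 - 1281\right) \left(\left(27 \cdot 23 - 33\right) + \left(\frac{2181}{1136} - \frac{639}{1186}\right)\right) = - 3703 \left(\left(621 - 33\right) + \left(2181 \cdot \frac{1}{1136} - \frac{639}{1186}\right)\right) = - 3703 \left(588 + \left(\frac{2181}{1136} - \frac{639}{1186}\right)\right) = - 3703 \left(588 + \frac{930381}{673648}\right) = \left(-3703\right) \frac{397035405}{673648} = - \frac{1470222104715}{673648}$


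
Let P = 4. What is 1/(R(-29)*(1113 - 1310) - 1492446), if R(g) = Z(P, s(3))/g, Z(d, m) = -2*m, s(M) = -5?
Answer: -29/43278964 ≈ -6.7007e-7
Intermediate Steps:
R(g) = 10/g (R(g) = (-2*(-5))/g = 10/g)
1/(R(-29)*(1113 - 1310) - 1492446) = 1/((10/(-29))*(1113 - 1310) - 1492446) = 1/((10*(-1/29))*(-197) - 1492446) = 1/(-10/29*(-197) - 1492446) = 1/(1970/29 - 1492446) = 1/(-43278964/29) = -29/43278964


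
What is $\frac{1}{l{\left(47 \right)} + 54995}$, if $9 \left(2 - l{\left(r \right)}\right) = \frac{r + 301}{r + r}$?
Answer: $\frac{141}{7754519} \approx 1.8183 \cdot 10^{-5}$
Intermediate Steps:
$l{\left(r \right)} = 2 - \frac{301 + r}{18 r}$ ($l{\left(r \right)} = 2 - \frac{\left(r + 301\right) \frac{1}{r + r}}{9} = 2 - \frac{\left(301 + r\right) \frac{1}{2 r}}{9} = 2 - \frac{\frac{1}{2} \frac{1}{r} \left(301 + r\right)}{9} = 2 - \frac{301 + r}{18 r}$)
$\frac{1}{l{\left(47 \right)} + 54995} = \frac{1}{\frac{7 \left(-43 + 5 \cdot 47\right)}{18 \cdot 47} + 54995} = \frac{1}{\frac{7}{18} \cdot \frac{1}{47} \left(-43 + 235\right) + 54995} = \frac{1}{\frac{7}{18} \cdot \frac{1}{47} \cdot 192 + 54995} = \frac{1}{\frac{224}{141} + 54995} = \frac{1}{\frac{7754519}{141}} = \frac{141}{7754519}$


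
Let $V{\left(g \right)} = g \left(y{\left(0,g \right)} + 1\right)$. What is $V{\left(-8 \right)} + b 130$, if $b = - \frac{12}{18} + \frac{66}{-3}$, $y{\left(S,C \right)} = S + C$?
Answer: $- \frac{8672}{3} \approx -2890.7$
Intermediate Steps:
$y{\left(S,C \right)} = C + S$
$b = - \frac{68}{3}$ ($b = \left(-12\right) \frac{1}{18} + 66 \left(- \frac{1}{3}\right) = - \frac{2}{3} - 22 = - \frac{68}{3} \approx -22.667$)
$V{\left(g \right)} = g \left(1 + g\right)$ ($V{\left(g \right)} = g \left(\left(g + 0\right) + 1\right) = g \left(g + 1\right) = g \left(1 + g\right)$)
$V{\left(-8 \right)} + b 130 = - 8 \left(1 - 8\right) - \frac{8840}{3} = \left(-8\right) \left(-7\right) - \frac{8840}{3} = 56 - \frac{8840}{3} = - \frac{8672}{3}$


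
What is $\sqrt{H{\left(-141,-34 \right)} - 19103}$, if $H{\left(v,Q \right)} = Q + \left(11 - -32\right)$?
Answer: $i \sqrt{19094} \approx 138.18 i$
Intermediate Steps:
$H{\left(v,Q \right)} = 43 + Q$ ($H{\left(v,Q \right)} = Q + \left(11 + 32\right) = Q + 43 = 43 + Q$)
$\sqrt{H{\left(-141,-34 \right)} - 19103} = \sqrt{\left(43 - 34\right) - 19103} = \sqrt{9 - 19103} = \sqrt{-19094} = i \sqrt{19094}$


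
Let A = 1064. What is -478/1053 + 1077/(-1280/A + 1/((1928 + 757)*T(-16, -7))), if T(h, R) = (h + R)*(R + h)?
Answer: -214346221073771/239302955151 ≈ -895.71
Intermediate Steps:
T(h, R) = (R + h)**2 (T(h, R) = (R + h)*(R + h) = (R + h)**2)
-478/1053 + 1077/(-1280/A + 1/((1928 + 757)*T(-16, -7))) = -478/1053 + 1077/(-1280/1064 + 1/((1928 + 757)*((-7 - 16)**2))) = -478*1/1053 + 1077/(-1280*1/1064 + 1/(2685*((-23)**2))) = -478/1053 + 1077/(-160/133 + (1/2685)/529) = -478/1053 + 1077/(-160/133 + (1/2685)*(1/529)) = -478/1053 + 1077/(-160/133 + 1/1420365) = -478/1053 + 1077/(-227258267/188908545) = -478/1053 + 1077*(-188908545/227258267) = -478/1053 - 203454502965/227258267 = -214346221073771/239302955151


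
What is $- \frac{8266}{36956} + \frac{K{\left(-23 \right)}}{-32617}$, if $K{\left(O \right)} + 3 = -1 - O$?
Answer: $- \frac{135157143}{602696926} \approx -0.22425$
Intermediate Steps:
$K{\left(O \right)} = -4 - O$ ($K{\left(O \right)} = -3 - \left(1 + O\right) = -4 - O$)
$- \frac{8266}{36956} + \frac{K{\left(-23 \right)}}{-32617} = - \frac{8266}{36956} + \frac{-4 - -23}{-32617} = \left(-8266\right) \frac{1}{36956} + \left(-4 + 23\right) \left(- \frac{1}{32617}\right) = - \frac{4133}{18478} + 19 \left(- \frac{1}{32617}\right) = - \frac{4133}{18478} - \frac{19}{32617} = - \frac{135157143}{602696926}$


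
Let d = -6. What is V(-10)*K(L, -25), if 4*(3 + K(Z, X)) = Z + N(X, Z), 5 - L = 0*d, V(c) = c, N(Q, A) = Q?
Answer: 80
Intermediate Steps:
L = 5 (L = 5 - 0*(-6) = 5 - 1*0 = 5 + 0 = 5)
K(Z, X) = -3 + X/4 + Z/4 (K(Z, X) = -3 + (Z + X)/4 = -3 + (X + Z)/4 = -3 + (X/4 + Z/4) = -3 + X/4 + Z/4)
V(-10)*K(L, -25) = -10*(-3 + (¼)*(-25) + (¼)*5) = -10*(-3 - 25/4 + 5/4) = -10*(-8) = 80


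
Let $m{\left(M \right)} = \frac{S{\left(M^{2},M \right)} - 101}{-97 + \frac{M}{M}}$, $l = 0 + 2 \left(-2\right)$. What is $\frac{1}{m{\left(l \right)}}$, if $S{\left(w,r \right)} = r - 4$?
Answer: $\frac{96}{109} \approx 0.88073$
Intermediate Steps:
$S{\left(w,r \right)} = -4 + r$ ($S{\left(w,r \right)} = r - 4 = -4 + r$)
$l = -4$ ($l = 0 - 4 = -4$)
$m{\left(M \right)} = \frac{35}{32} - \frac{M}{96}$ ($m{\left(M \right)} = \frac{\left(-4 + M\right) - 101}{-97 + \frac{M}{M}} = \frac{-105 + M}{-97 + 1} = \frac{-105 + M}{-96} = \left(-105 + M\right) \left(- \frac{1}{96}\right) = \frac{35}{32} - \frac{M}{96}$)
$\frac{1}{m{\left(l \right)}} = \frac{1}{\frac{35}{32} - - \frac{1}{24}} = \frac{1}{\frac{35}{32} + \frac{1}{24}} = \frac{1}{\frac{109}{96}} = \frac{96}{109}$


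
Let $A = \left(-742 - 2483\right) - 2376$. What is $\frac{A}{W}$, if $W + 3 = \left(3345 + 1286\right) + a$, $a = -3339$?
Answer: $- \frac{5601}{1289} \approx -4.3452$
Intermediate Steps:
$W = 1289$ ($W = -3 + \left(\left(3345 + 1286\right) - 3339\right) = -3 + \left(4631 - 3339\right) = -3 + 1292 = 1289$)
$A = -5601$ ($A = -3225 - 2376 = -5601$)
$\frac{A}{W} = - \frac{5601}{1289}$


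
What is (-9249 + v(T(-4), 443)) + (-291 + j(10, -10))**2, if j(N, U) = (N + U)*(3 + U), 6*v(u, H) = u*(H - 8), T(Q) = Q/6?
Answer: 226151/3 ≈ 75384.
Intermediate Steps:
T(Q) = Q/6 (T(Q) = Q*(1/6) = Q/6)
v(u, H) = u*(-8 + H)/6 (v(u, H) = (u*(H - 8))/6 = (u*(-8 + H))/6 = u*(-8 + H)/6)
j(N, U) = (3 + U)*(N + U)
(-9249 + v(T(-4), 443)) + (-291 + j(10, -10))**2 = (-9249 + ((1/6)*(-4))*(-8 + 443)/6) + (-291 + ((-10)**2 + 3*10 + 3*(-10) + 10*(-10)))**2 = (-9249 + (1/6)*(-2/3)*435) + (-291 + (100 + 30 - 30 - 100))**2 = (-9249 - 145/3) + (-291 + 0)**2 = -27892/3 + (-291)**2 = -27892/3 + 84681 = 226151/3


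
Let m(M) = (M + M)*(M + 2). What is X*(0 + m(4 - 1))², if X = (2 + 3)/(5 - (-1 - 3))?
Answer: 500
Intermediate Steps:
m(M) = 2*M*(2 + M) (m(M) = (2*M)*(2 + M) = 2*M*(2 + M))
X = 5/9 (X = 5/(5 - 1*(-4)) = 5/(5 + 4) = 5/9 ≈ 0.55556)
X*(0 + m(4 - 1))² = 5*(0 + 2*(4 - 1)*(2 + (4 - 1)))²/9 = 5*(0 + 2*3*(2 + 3))²/9 = 5*(0 + 2*3*5)²/9 = 5*(0 + 30)²/9 = (5/9)*30² = (5/9)*900 = 500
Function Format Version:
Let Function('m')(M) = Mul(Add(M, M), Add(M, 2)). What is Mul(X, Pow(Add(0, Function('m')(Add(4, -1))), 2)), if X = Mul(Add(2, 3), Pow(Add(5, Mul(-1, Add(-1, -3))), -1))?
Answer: 500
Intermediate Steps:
Function('m')(M) = Mul(2, M, Add(2, M)) (Function('m')(M) = Mul(Mul(2, M), Add(2, M)) = Mul(2, M, Add(2, M)))
X = Rational(5, 9) (X = Mul(5, Pow(Add(5, Mul(-1, -4)), -1)) = Mul(5, Pow(Add(5, 4), -1)) = Mul(5, Pow(9, -1)) = Mul(5, Rational(1, 9)) = Rational(5, 9) ≈ 0.55556)
Mul(X, Pow(Add(0, Function('m')(Add(4, -1))), 2)) = Mul(Rational(5, 9), Pow(Add(0, Mul(2, Add(4, -1), Add(2, Add(4, -1)))), 2)) = Mul(Rational(5, 9), Pow(Add(0, Mul(2, 3, Add(2, 3))), 2)) = Mul(Rational(5, 9), Pow(Add(0, Mul(2, 3, 5)), 2)) = Mul(Rational(5, 9), Pow(Add(0, 30), 2)) = Mul(Rational(5, 9), Pow(30, 2)) = Mul(Rational(5, 9), 900) = 500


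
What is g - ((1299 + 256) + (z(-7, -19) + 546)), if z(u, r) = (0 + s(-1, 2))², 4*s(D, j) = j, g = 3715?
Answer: 6455/4 ≈ 1613.8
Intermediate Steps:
s(D, j) = j/4
z(u, r) = ¼ (z(u, r) = (0 + (¼)*2)² = (0 + ½)² = (½)² = ¼)
g - ((1299 + 256) + (z(-7, -19) + 546)) = 3715 - ((1299 + 256) + (¼ + 546)) = 3715 - (1555 + 2185/4) = 3715 - 1*8405/4 = 3715 - 8405/4 = 6455/4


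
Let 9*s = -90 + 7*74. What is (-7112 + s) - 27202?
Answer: -308398/9 ≈ -34266.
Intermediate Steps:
s = 428/9 (s = (-90 + 7*74)/9 = (-90 + 518)/9 = (⅑)*428 = 428/9 ≈ 47.556)
(-7112 + s) - 27202 = (-7112 + 428/9) - 27202 = -63580/9 - 27202 = -308398/9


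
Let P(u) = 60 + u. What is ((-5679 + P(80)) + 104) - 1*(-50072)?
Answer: 44637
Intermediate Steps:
((-5679 + P(80)) + 104) - 1*(-50072) = ((-5679 + (60 + 80)) + 104) - 1*(-50072) = ((-5679 + 140) + 104) + 50072 = (-5539 + 104) + 50072 = -5435 + 50072 = 44637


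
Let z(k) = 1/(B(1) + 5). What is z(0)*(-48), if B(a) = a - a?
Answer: -48/5 ≈ -9.6000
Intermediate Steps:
B(a) = 0
z(k) = ⅕ (z(k) = 1/(0 + 5) = 1/5 = ⅕)
z(0)*(-48) = (⅕)*(-48) = -48/5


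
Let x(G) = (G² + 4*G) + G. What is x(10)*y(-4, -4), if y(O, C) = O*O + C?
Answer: 1800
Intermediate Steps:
y(O, C) = C + O² (y(O, C) = O² + C = C + O²)
x(G) = G² + 5*G
x(10)*y(-4, -4) = (10*(5 + 10))*(-4 + (-4)²) = (10*15)*(-4 + 16) = 150*12 = 1800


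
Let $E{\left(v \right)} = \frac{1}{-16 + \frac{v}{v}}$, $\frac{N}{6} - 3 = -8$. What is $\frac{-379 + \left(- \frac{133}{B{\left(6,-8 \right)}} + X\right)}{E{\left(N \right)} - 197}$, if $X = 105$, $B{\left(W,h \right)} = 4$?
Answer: $\frac{18435}{11824} \approx 1.5591$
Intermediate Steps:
$N = -30$ ($N = 18 + 6 \left(-8\right) = 18 - 48 = -30$)
$E{\left(v \right)} = - \frac{1}{15}$ ($E{\left(v \right)} = \frac{1}{-16 + 1} = \frac{1}{-15} = - \frac{1}{15}$)
$\frac{-379 + \left(- \frac{133}{B{\left(6,-8 \right)}} + X\right)}{E{\left(N \right)} - 197} = \frac{-379 + \left(- \frac{133}{4} + 105\right)}{- \frac{1}{15} - 197} = \frac{-379 + \left(\left(-133\right) \frac{1}{4} + 105\right)}{- \frac{2956}{15}} = \left(-379 + \left(- \frac{133}{4} + 105\right)\right) \left(- \frac{15}{2956}\right) = \left(-379 + \frac{287}{4}\right) \left(- \frac{15}{2956}\right) = \left(- \frac{1229}{4}\right) \left(- \frac{15}{2956}\right) = \frac{18435}{11824}$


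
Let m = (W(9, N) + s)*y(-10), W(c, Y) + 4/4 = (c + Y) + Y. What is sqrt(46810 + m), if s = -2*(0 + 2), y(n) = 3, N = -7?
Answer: 2*sqrt(11695) ≈ 216.29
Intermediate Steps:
W(c, Y) = -1 + c + 2*Y (W(c, Y) = -1 + ((c + Y) + Y) = -1 + ((Y + c) + Y) = -1 + (c + 2*Y) = -1 + c + 2*Y)
s = -4 (s = -2*2 = -4)
m = -30 (m = ((-1 + 9 + 2*(-7)) - 4)*3 = ((-1 + 9 - 14) - 4)*3 = (-6 - 4)*3 = -10*3 = -30)
sqrt(46810 + m) = sqrt(46810 - 30) = sqrt(46780) = 2*sqrt(11695)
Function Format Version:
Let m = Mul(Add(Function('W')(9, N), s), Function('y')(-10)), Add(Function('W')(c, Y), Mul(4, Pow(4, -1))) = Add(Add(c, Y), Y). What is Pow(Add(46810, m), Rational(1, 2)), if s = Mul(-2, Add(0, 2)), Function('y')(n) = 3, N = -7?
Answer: Mul(2, Pow(11695, Rational(1, 2))) ≈ 216.29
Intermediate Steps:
Function('W')(c, Y) = Add(-1, c, Mul(2, Y)) (Function('W')(c, Y) = Add(-1, Add(Add(c, Y), Y)) = Add(-1, Add(Add(Y, c), Y)) = Add(-1, Add(c, Mul(2, Y))) = Add(-1, c, Mul(2, Y)))
s = -4 (s = Mul(-2, 2) = -4)
m = -30 (m = Mul(Add(Add(-1, 9, Mul(2, -7)), -4), 3) = Mul(Add(Add(-1, 9, -14), -4), 3) = Mul(Add(-6, -4), 3) = Mul(-10, 3) = -30)
Pow(Add(46810, m), Rational(1, 2)) = Pow(Add(46810, -30), Rational(1, 2)) = Pow(46780, Rational(1, 2)) = Mul(2, Pow(11695, Rational(1, 2)))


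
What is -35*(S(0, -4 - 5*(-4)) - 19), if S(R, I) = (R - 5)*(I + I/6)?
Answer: 11795/3 ≈ 3931.7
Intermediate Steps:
S(R, I) = 7*I*(-5 + R)/6 (S(R, I) = (-5 + R)*(I + I*(1/6)) = (-5 + R)*(I + I/6) = (-5 + R)*(7*I/6) = 7*I*(-5 + R)/6)
-35*(S(0, -4 - 5*(-4)) - 19) = -35*(7*(-4 - 5*(-4))*(-5 + 0)/6 - 19) = -35*((7/6)*(-4 + 20)*(-5) - 19) = -35*((7/6)*16*(-5) - 19) = -35*(-280/3 - 19) = -35*(-337/3) = 11795/3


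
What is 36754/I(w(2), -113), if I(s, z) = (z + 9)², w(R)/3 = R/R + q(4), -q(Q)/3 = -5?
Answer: 18377/5408 ≈ 3.3981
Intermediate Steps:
q(Q) = 15 (q(Q) = -3*(-5) = 15)
w(R) = 48 (w(R) = 3*(R/R + 15) = 3*(1 + 15) = 3*16 = 48)
I(s, z) = (9 + z)²
36754/I(w(2), -113) = 36754/((9 - 113)²) = 36754/((-104)²) = 36754/10816 = 36754*(1/10816) = 18377/5408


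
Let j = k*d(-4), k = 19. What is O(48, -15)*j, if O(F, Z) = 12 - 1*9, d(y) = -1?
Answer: -57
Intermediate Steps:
O(F, Z) = 3 (O(F, Z) = 12 - 9 = 3)
j = -19 (j = 19*(-1) = -19)
O(48, -15)*j = 3*(-19) = -57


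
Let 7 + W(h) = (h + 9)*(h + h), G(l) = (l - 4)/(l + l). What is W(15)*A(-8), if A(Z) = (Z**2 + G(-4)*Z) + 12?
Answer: 48484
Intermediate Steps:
G(l) = (-4 + l)/(2*l) (G(l) = (-4 + l)/((2*l)) = (-4 + l)*(1/(2*l)) = (-4 + l)/(2*l))
W(h) = -7 + 2*h*(9 + h) (W(h) = -7 + (h + 9)*(h + h) = -7 + (9 + h)*(2*h) = -7 + 2*h*(9 + h))
A(Z) = 12 + Z + Z**2 (A(Z) = (Z**2 + ((1/2)*(-4 - 4)/(-4))*Z) + 12 = (Z**2 + ((1/2)*(-1/4)*(-8))*Z) + 12 = (Z**2 + 1*Z) + 12 = (Z**2 + Z) + 12 = (Z + Z**2) + 12 = 12 + Z + Z**2)
W(15)*A(-8) = (-7 + 2*15**2 + 18*15)*(12 - 8 + (-8)**2) = (-7 + 2*225 + 270)*(12 - 8 + 64) = (-7 + 450 + 270)*68 = 713*68 = 48484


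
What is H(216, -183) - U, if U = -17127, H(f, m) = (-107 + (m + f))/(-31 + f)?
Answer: 85633/5 ≈ 17127.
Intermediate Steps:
H(f, m) = (-107 + f + m)/(-31 + f) (H(f, m) = (-107 + (f + m))/(-31 + f) = (-107 + f + m)/(-31 + f))
H(216, -183) - U = (-107 + 216 - 183)/(-31 + 216) - 1*(-17127) = -74/185 + 17127 = (1/185)*(-74) + 17127 = -2/5 + 17127 = 85633/5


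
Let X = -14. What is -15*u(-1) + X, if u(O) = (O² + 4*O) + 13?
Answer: -164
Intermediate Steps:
u(O) = 13 + O² + 4*O
-15*u(-1) + X = -15*(13 + (-1)² + 4*(-1)) - 14 = -15*(13 + 1 - 4) - 14 = -15*10 - 14 = -150 - 14 = -164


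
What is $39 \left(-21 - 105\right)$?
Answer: $-4914$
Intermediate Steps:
$39 \left(-21 - 105\right) = 39 \left(-126\right) = -4914$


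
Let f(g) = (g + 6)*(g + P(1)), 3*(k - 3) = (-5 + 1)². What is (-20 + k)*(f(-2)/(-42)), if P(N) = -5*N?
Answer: -70/9 ≈ -7.7778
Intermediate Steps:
k = 25/3 (k = 3 + (-5 + 1)²/3 = 3 + (⅓)*(-4)² = 3 + (⅓)*16 = 3 + 16/3 = 25/3 ≈ 8.3333)
f(g) = (-5 + g)*(6 + g) (f(g) = (g + 6)*(g - 5*1) = (6 + g)*(g - 5) = (6 + g)*(-5 + g) = (-5 + g)*(6 + g))
(-20 + k)*(f(-2)/(-42)) = (-20 + 25/3)*((-30 - 2 + (-2)²)/(-42)) = -35*(-30 - 2 + 4)*(-1)/(3*42) = -(-980)*(-1)/(3*42) = -35/3*⅔ = -70/9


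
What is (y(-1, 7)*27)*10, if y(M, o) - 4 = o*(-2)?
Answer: -2700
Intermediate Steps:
y(M, o) = 4 - 2*o (y(M, o) = 4 + o*(-2) = 4 - 2*o)
(y(-1, 7)*27)*10 = ((4 - 2*7)*27)*10 = ((4 - 14)*27)*10 = -10*27*10 = -270*10 = -2700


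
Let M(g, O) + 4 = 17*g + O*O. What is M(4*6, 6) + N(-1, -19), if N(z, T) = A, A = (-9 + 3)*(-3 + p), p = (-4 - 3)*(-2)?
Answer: 374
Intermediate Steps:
p = 14 (p = -7*(-2) = 14)
M(g, O) = -4 + O² + 17*g (M(g, O) = -4 + (17*g + O*O) = -4 + (17*g + O²) = -4 + (O² + 17*g) = -4 + O² + 17*g)
A = -66 (A = (-9 + 3)*(-3 + 14) = -6*11 = -66)
N(z, T) = -66
M(4*6, 6) + N(-1, -19) = (-4 + 6² + 17*(4*6)) - 66 = (-4 + 36 + 17*24) - 66 = (-4 + 36 + 408) - 66 = 440 - 66 = 374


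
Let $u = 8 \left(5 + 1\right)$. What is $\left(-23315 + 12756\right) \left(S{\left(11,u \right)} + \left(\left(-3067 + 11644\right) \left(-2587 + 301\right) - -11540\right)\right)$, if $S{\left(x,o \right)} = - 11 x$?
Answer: $206909972077$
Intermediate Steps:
$u = 48$ ($u = 8 \cdot 6 = 48$)
$\left(-23315 + 12756\right) \left(S{\left(11,u \right)} + \left(\left(-3067 + 11644\right) \left(-2587 + 301\right) - -11540\right)\right) = \left(-23315 + 12756\right) \left(\left(-11\right) 11 + \left(\left(-3067 + 11644\right) \left(-2587 + 301\right) - -11540\right)\right) = - 10559 \left(-121 + \left(8577 \left(-2286\right) + 11540\right)\right) = - 10559 \left(-121 + \left(-19607022 + 11540\right)\right) = - 10559 \left(-121 - 19595482\right) = \left(-10559\right) \left(-19595603\right) = 206909972077$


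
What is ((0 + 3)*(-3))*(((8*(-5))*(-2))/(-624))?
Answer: 15/13 ≈ 1.1538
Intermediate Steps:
((0 + 3)*(-3))*(((8*(-5))*(-2))/(-624)) = (3*(-3))*(-40*(-2)*(-1/624)) = -720*(-1)/624 = -9*(-5/39) = 15/13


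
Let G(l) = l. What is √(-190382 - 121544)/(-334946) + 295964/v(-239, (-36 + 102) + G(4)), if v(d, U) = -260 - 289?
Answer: -295964/549 - I*√311926/334946 ≈ -539.1 - 0.0016674*I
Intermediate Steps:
v(d, U) = -549
√(-190382 - 121544)/(-334946) + 295964/v(-239, (-36 + 102) + G(4)) = √(-190382 - 121544)/(-334946) + 295964/(-549) = √(-311926)*(-1/334946) + 295964*(-1/549) = (I*√311926)*(-1/334946) - 295964/549 = -I*√311926/334946 - 295964/549 = -295964/549 - I*√311926/334946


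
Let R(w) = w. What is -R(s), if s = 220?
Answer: -220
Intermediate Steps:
-R(s) = -1*220 = -220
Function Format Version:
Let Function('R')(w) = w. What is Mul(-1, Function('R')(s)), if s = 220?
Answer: -220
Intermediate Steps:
Mul(-1, Function('R')(s)) = Mul(-1, 220) = -220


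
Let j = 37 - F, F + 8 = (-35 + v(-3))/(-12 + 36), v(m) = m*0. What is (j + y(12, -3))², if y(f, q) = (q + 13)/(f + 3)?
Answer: 142129/64 ≈ 2220.8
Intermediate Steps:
y(f, q) = (13 + q)/(3 + f)
v(m) = 0
F = -227/24 (F = -8 + (-35 + 0)/(-12 + 36) = -8 - 35/24 = -227/24 ≈ -9.4583)
j = 1115/24 (j = 37 - 1*(-227/24) = 37 + 227/24 = 1115/24 ≈ 46.458)
(j + y(12, -3))² = (1115/24 + (13 - 3)/(3 + 12))² = (1115/24 + 10/15)² = (1115/24 + (1/15)*10)² = (1115/24 + ⅔)² = (377/8)² = 142129/64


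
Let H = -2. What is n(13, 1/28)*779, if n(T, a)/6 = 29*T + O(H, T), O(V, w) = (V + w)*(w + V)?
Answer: 2327652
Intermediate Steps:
O(V, w) = (V + w)**2 (O(V, w) = (V + w)*(V + w) = (V + w)**2)
n(T, a) = 6*(-2 + T)**2 + 174*T (n(T, a) = 6*(29*T + (-2 + T)**2) = 6*((-2 + T)**2 + 29*T) = 6*(-2 + T)**2 + 174*T)
n(13, 1/28)*779 = (6*(-2 + 13)**2 + 174*13)*779 = (6*11**2 + 2262)*779 = (6*121 + 2262)*779 = (726 + 2262)*779 = 2988*779 = 2327652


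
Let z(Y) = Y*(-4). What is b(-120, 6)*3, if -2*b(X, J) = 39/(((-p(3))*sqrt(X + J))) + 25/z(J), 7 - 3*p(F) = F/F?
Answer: 25/16 - 39*I*sqrt(114)/152 ≈ 1.5625 - 2.7395*I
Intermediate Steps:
p(F) = 2 (p(F) = 7/3 - F/(3*F) = 7/3 - 1/3*1 = 7/3 - 1/3 = 2)
z(Y) = -4*Y
b(X, J) = 25/(8*J) + 39/(4*sqrt(J + X)) (b(X, J) = -(39/(((-1*2)*sqrt(X + J))) + 25/((-4*J)))/2 = -(39/((-2*sqrt(J + X))) + 25*(-1/(4*J)))/2 = -(39*(-1/(2*sqrt(J + X))) - 25/(4*J))/2 = -(-39/(2*sqrt(J + X)) - 25/(4*J))/2 = 25/(8*J) + 39/(4*sqrt(J + X)))
b(-120, 6)*3 = ((25/8)/6 + 39/(4*sqrt(6 - 120)))*3 = ((25/8)*(1/6) + 39/(4*sqrt(-114)))*3 = (25/48 + 39*(-I*sqrt(114)/114)/4)*3 = (25/48 - 13*I*sqrt(114)/152)*3 = 25/16 - 39*I*sqrt(114)/152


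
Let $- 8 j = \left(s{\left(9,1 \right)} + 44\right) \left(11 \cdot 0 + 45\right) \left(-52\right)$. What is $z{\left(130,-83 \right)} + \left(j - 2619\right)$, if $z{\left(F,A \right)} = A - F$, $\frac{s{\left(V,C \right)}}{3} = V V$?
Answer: $\frac{162231}{2} \approx 81116.0$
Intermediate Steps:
$s{\left(V,C \right)} = 3 V^{2}$ ($s{\left(V,C \right)} = 3 V V = 3 V^{2}$)
$j = \frac{167895}{2}$ ($j = - \frac{\left(3 \cdot 9^{2} + 44\right) \left(11 \cdot 0 + 45\right) \left(-52\right)}{8} = - \frac{\left(3 \cdot 81 + 44\right) \left(0 + 45\right) \left(-52\right)}{8} = - \frac{\left(243 + 44\right) 45 \left(-52\right)}{8} = - \frac{287 \cdot 45 \left(-52\right)}{8} = - \frac{12915 \left(-52\right)}{8} = \left(- \frac{1}{8}\right) \left(-671580\right) = \frac{167895}{2} \approx 83948.0$)
$z{\left(130,-83 \right)} + \left(j - 2619\right) = \left(-83 - 130\right) + \left(\frac{167895}{2} - 2619\right) = -213 + \frac{162657}{2} = \frac{162231}{2}$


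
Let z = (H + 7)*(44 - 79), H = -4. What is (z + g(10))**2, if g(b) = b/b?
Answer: 10816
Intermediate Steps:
z = -105 (z = (-4 + 7)*(44 - 79) = 3*(-35) = -105)
g(b) = 1
(z + g(10))**2 = (-105 + 1)**2 = (-104)**2 = 10816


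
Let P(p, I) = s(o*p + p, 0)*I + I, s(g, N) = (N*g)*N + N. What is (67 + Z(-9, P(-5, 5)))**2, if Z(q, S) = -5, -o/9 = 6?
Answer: 3844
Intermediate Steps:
o = -54 (o = -9*6 = -54)
s(g, N) = N + g*N**2 (s(g, N) = g*N**2 + N = N + g*N**2)
P(p, I) = I (P(p, I) = (0*(1 + 0*(-54*p + p)))*I + I = (0*(1 + 0*(-53*p)))*I + I = (0*(1 + 0))*I + I = (0*1)*I + I = 0*I + I = 0 + I = I)
(67 + Z(-9, P(-5, 5)))**2 = (67 - 5)**2 = 62**2 = 3844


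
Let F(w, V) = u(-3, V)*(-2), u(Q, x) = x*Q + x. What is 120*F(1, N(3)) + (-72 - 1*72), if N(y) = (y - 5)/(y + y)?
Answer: -304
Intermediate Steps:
N(y) = (-5 + y)/(2*y) (N(y) = (-5 + y)/((2*y)) = (-5 + y)*(1/(2*y)) = (-5 + y)/(2*y))
u(Q, x) = x + Q*x (u(Q, x) = Q*x + x = x + Q*x)
F(w, V) = 4*V (F(w, V) = (V*(1 - 3))*(-2) = (V*(-2))*(-2) = -2*V*(-2) = 4*V)
120*F(1, N(3)) + (-72 - 1*72) = 120*(4*((½)*(-5 + 3)/3)) + (-72 - 1*72) = 120*(4*((½)*(⅓)*(-2))) + (-72 - 72) = 120*(4*(-⅓)) - 144 = 120*(-4/3) - 144 = -160 - 144 = -304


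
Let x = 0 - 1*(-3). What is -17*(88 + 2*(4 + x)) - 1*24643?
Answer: -26377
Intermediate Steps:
x = 3 (x = 0 + 3 = 3)
-17*(88 + 2*(4 + x)) - 1*24643 = -17*(88 + 2*(4 + 3)) - 1*24643 = -17*(88 + 2*7) - 24643 = -17*(88 + 14) - 24643 = -17*102 - 24643 = -1734 - 24643 = -26377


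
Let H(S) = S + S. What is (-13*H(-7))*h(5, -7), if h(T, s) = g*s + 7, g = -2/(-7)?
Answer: 910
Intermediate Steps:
g = 2/7 (g = -2*(-⅐) = 2/7 ≈ 0.28571)
H(S) = 2*S
h(T, s) = 7 + 2*s/7 (h(T, s) = 2*s/7 + 7 = 7 + 2*s/7)
(-13*H(-7))*h(5, -7) = (-26*(-7))*(7 + (2/7)*(-7)) = (-13*(-14))*(7 - 2) = 182*5 = 910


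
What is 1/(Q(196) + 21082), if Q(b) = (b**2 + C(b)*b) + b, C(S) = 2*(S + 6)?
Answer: 1/138878 ≈ 7.2006e-6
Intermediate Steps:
C(S) = 12 + 2*S (C(S) = 2*(6 + S) = 12 + 2*S)
Q(b) = b + b**2 + b*(12 + 2*b) (Q(b) = (b**2 + (12 + 2*b)*b) + b = (b**2 + b*(12 + 2*b)) + b = b + b**2 + b*(12 + 2*b))
1/(Q(196) + 21082) = 1/(196*(13 + 3*196) + 21082) = 1/(196*(13 + 588) + 21082) = 1/(196*601 + 21082) = 1/(117796 + 21082) = 1/138878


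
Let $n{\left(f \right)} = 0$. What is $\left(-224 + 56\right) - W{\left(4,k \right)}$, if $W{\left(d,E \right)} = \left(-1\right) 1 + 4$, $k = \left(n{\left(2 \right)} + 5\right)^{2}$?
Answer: $-171$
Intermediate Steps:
$k = 25$ ($k = \left(0 + 5\right)^{2} = 5^{2} = 25$)
$W{\left(d,E \right)} = 3$ ($W{\left(d,E \right)} = -1 + 4 = 3$)
$\left(-224 + 56\right) - W{\left(4,k \right)} = \left(-224 + 56\right) - 3 = -168 - 3 = -171$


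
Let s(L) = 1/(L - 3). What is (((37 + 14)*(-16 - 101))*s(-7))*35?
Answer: 41769/2 ≈ 20885.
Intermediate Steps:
s(L) = 1/(-3 + L)
(((37 + 14)*(-16 - 101))*s(-7))*35 = (((37 + 14)*(-16 - 101))/(-3 - 7))*35 = ((51*(-117))/(-10))*35 = -5967*(-⅒)*35 = (5967/10)*35 = 41769/2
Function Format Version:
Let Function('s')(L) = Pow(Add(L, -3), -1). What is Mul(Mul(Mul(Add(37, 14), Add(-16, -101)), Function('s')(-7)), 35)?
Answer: Rational(41769, 2) ≈ 20885.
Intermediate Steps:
Function('s')(L) = Pow(Add(-3, L), -1)
Mul(Mul(Mul(Add(37, 14), Add(-16, -101)), Function('s')(-7)), 35) = Mul(Mul(Mul(Add(37, 14), Add(-16, -101)), Pow(Add(-3, -7), -1)), 35) = Mul(Mul(Mul(51, -117), Pow(-10, -1)), 35) = Mul(Mul(-5967, Rational(-1, 10)), 35) = Mul(Rational(5967, 10), 35) = Rational(41769, 2)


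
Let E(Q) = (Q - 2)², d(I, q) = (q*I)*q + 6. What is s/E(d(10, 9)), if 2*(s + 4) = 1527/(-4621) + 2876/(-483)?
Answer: -31883081/2957753008056 ≈ -1.0779e-5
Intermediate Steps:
d(I, q) = 6 + I*q² (d(I, q) = (I*q)*q + 6 = I*q² + 6 = 6 + I*q²)
s = -31883081/4463886 (s = -4 + (1527/(-4621) + 2876/(-483))/2 = -4 + (1527*(-1/4621) + 2876*(-1/483))/2 = -4 + (-1527/4621 - 2876/483)/2 = -4 + (½)*(-14027537/2231943) = -4 - 14027537/4463886 = -31883081/4463886 ≈ -7.1424)
E(Q) = (-2 + Q)²
s/E(d(10, 9)) = -31883081/(4463886*(-2 + (6 + 10*9²))²) = -31883081/(4463886*(-2 + (6 + 10*81))²) = -31883081/(4463886*(-2 + (6 + 810))²) = -31883081/(4463886*(-2 + 816)²) = -31883081/(4463886*(814²)) = -31883081/4463886/662596 = -31883081/4463886*1/662596 = -31883081/2957753008056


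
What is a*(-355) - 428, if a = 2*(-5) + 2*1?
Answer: 2412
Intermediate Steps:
a = -8 (a = -10 + 2 = -8)
a*(-355) - 428 = -8*(-355) - 428 = 2840 - 428 = 2412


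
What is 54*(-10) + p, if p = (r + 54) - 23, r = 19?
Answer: -490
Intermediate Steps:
p = 50 (p = (19 + 54) - 23 = 73 - 23 = 50)
54*(-10) + p = 54*(-10) + 50 = -540 + 50 = -490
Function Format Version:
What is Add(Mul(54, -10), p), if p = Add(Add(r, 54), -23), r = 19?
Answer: -490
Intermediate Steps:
p = 50 (p = Add(Add(19, 54), -23) = Add(73, -23) = 50)
Add(Mul(54, -10), p) = Add(Mul(54, -10), 50) = Add(-540, 50) = -490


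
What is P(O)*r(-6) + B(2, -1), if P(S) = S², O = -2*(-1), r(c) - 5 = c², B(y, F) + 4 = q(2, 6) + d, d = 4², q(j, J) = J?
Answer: 182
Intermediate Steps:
d = 16
B(y, F) = 18 (B(y, F) = -4 + (6 + 16) = -4 + 22 = 18)
r(c) = 5 + c²
O = 2
P(O)*r(-6) + B(2, -1) = 2²*(5 + (-6)²) + 18 = 4*(5 + 36) + 18 = 4*41 + 18 = 164 + 18 = 182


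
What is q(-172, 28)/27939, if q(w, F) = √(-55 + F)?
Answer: I*√3/9313 ≈ 0.00018598*I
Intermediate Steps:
q(-172, 28)/27939 = √(-55 + 28)/27939 = √(-27)*(1/27939) = (3*I*√3)*(1/27939) = I*√3/9313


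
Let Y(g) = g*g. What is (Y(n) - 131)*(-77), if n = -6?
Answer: 7315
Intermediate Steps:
Y(g) = g**2
(Y(n) - 131)*(-77) = ((-6)**2 - 131)*(-77) = (36 - 131)*(-77) = -95*(-77) = 7315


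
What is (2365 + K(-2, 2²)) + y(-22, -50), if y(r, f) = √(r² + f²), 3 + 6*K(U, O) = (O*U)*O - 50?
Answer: 14105/6 + 2*√746 ≈ 2405.5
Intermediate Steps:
K(U, O) = -53/6 + U*O²/6 (K(U, O) = -½ + ((O*U)*O - 50)/6 = -½ + (U*O² - 50)/6 = -½ + (-50 + U*O²)/6 = -½ + (-25/3 + U*O²/6) = -53/6 + U*O²/6)
y(r, f) = √(f² + r²)
(2365 + K(-2, 2²)) + y(-22, -50) = (2365 + (-53/6 + (⅙)*(-2)*(2²)²)) + √((-50)² + (-22)²) = (2365 + (-53/6 + (⅙)*(-2)*4²)) + √(2500 + 484) = (2365 + (-53/6 + (⅙)*(-2)*16)) + √2984 = (2365 + (-53/6 - 16/3)) + 2*√746 = (2365 - 85/6) + 2*√746 = 14105/6 + 2*√746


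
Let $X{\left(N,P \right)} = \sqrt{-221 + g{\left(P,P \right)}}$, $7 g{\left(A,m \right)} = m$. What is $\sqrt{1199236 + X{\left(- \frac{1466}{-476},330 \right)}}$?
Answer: $\frac{\sqrt{58762564 + 7 i \sqrt{8519}}}{7} \approx 1095.1 + 0.0060202 i$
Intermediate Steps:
$g{\left(A,m \right)} = \frac{m}{7}$
$X{\left(N,P \right)} = \sqrt{-221 + \frac{P}{7}}$
$\sqrt{1199236 + X{\left(- \frac{1466}{-476},330 \right)}} = \sqrt{1199236 + \frac{\sqrt{-10829 + 7 \cdot 330}}{7}} = \sqrt{1199236 + \frac{\sqrt{-10829 + 2310}}{7}} = \sqrt{1199236 + \frac{\sqrt{-8519}}{7}} = \sqrt{1199236 + \frac{i \sqrt{8519}}{7}}$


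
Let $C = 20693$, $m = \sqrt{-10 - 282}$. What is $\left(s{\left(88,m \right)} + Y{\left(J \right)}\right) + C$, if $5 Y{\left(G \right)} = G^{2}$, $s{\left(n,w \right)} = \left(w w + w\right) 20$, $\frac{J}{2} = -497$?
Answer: $\frac{1062301}{5} + 40 i \sqrt{73} \approx 2.1246 \cdot 10^{5} + 341.76 i$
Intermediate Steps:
$J = -994$ ($J = 2 \left(-497\right) = -994$)
$m = 2 i \sqrt{73}$ ($m = \sqrt{-292} = 2 i \sqrt{73} \approx 17.088 i$)
$s{\left(n,w \right)} = 20 w + 20 w^{2}$ ($s{\left(n,w \right)} = \left(w^{2} + w\right) 20 = \left(w + w^{2}\right) 20 = 20 w + 20 w^{2}$)
$Y{\left(G \right)} = \frac{G^{2}}{5}$
$\left(s{\left(88,m \right)} + Y{\left(J \right)}\right) + C = \left(20 \cdot 2 i \sqrt{73} \left(1 + 2 i \sqrt{73}\right) + \frac{\left(-994\right)^{2}}{5}\right) + 20693 = \left(40 i \sqrt{73} \left(1 + 2 i \sqrt{73}\right) + \frac{1}{5} \cdot 988036\right) + 20693 = \left(40 i \sqrt{73} \left(1 + 2 i \sqrt{73}\right) + \frac{988036}{5}\right) + 20693 = \left(\frac{988036}{5} + 40 i \sqrt{73} \left(1 + 2 i \sqrt{73}\right)\right) + 20693 = \frac{1091501}{5} + 40 i \sqrt{73} \left(1 + 2 i \sqrt{73}\right)$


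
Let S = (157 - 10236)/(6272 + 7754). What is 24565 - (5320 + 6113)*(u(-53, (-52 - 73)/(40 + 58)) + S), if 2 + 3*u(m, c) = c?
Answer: 15554266628/343637 ≈ 45264.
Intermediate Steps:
u(m, c) = -⅔ + c/3
S = -10079/14026 ≈ -0.71859
24565 - (5320 + 6113)*(u(-53, (-52 - 73)/(40 + 58)) + S) = 24565 - (5320 + 6113)*((-⅔ + ((-52 - 73)/(40 + 58))/3) - 10079/14026) = 24565 - 11433*((-⅔ + (-125/98)/3) - 10079/14026) = 24565 - 11433*((-⅔ + (-125*1/98)/3) - 10079/14026) = 24565 - 11433*((-⅔ + (⅓)*(-125/98)) - 10079/14026) = 24565 - 11433*((-⅔ - 125/294) - 10079/14026) = 24565 - 11433*(-107/98 - 10079/14026) = 24565 - 11433*(-622131)/343637 = 24565 - 1*(-7112823723/343637) = 24565 + 7112823723/343637 = 15554266628/343637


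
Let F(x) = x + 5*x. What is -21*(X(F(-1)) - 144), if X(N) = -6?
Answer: 3150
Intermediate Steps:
F(x) = 6*x
-21*(X(F(-1)) - 144) = -21*(-6 - 144) = -21*(-150) = 3150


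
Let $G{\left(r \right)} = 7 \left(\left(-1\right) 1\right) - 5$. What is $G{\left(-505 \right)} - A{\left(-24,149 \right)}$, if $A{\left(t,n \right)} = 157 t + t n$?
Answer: $7332$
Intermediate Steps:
$A{\left(t,n \right)} = 157 t + n t$
$G{\left(r \right)} = -12$ ($G{\left(r \right)} = 7 \left(-1\right) - 5 = -7 - 5 = -12$)
$G{\left(-505 \right)} - A{\left(-24,149 \right)} = -12 - - 24 \left(157 + 149\right) = -12 - \left(-24\right) 306 = -12 - -7344 = -12 + 7344 = 7332$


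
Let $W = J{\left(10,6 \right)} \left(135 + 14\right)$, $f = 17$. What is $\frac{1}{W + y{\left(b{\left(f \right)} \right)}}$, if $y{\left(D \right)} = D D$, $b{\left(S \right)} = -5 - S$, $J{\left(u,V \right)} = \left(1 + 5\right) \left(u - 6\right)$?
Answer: $\frac{1}{4060} \approx 0.00024631$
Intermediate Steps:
$J{\left(u,V \right)} = -36 + 6 u$ ($J{\left(u,V \right)} = 6 \left(-6 + u\right) = -36 + 6 u$)
$W = 3576$ ($W = \left(-36 + 6 \cdot 10\right) \left(135 + 14\right) = \left(-36 + 60\right) 149 = 24 \cdot 149 = 3576$)
$y{\left(D \right)} = D^{2}$
$\frac{1}{W + y{\left(b{\left(f \right)} \right)}} = \frac{1}{3576 + \left(-5 - 17\right)^{2}} = \frac{1}{3576 + \left(-22\right)^{2}} = \frac{1}{3576 + 484} = \frac{1}{4060}$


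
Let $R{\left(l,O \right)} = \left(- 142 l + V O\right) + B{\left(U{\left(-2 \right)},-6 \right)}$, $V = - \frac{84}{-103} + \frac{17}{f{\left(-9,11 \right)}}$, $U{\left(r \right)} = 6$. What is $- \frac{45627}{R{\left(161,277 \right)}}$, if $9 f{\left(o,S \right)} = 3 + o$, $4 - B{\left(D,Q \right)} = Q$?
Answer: $\frac{9399162}{6116057} \approx 1.5368$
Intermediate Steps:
$B{\left(D,Q \right)} = 4 - Q$
$f{\left(o,S \right)} = \frac{1}{3} + \frac{o}{9}$ ($f{\left(o,S \right)} = \frac{3 + o}{9} = \frac{1}{3} + \frac{o}{9}$)
$V = - \frac{5085}{206}$ ($V = - \frac{84}{-103} + \frac{17}{\frac{1}{3} + \frac{1}{9} \left(-9\right)} = \left(-84\right) \left(- \frac{1}{103}\right) + \frac{17}{\frac{1}{3} - 1} = \frac{84}{103} + \frac{17}{- \frac{2}{3}} = \frac{84}{103} + 17 \left(- \frac{3}{2}\right) = \frac{84}{103} - \frac{51}{2} = - \frac{5085}{206} \approx -24.684$)
$R{\left(l,O \right)} = 10 - 142 l - \frac{5085 O}{206}$ ($R{\left(l,O \right)} = \left(- 142 l - \frac{5085 O}{206}\right) + \left(4 - -6\right) = \left(- 142 l - \frac{5085 O}{206}\right) + \left(4 + 6\right) = \left(- 142 l - \frac{5085 O}{206}\right) + 10 = 10 - 142 l - \frac{5085 O}{206}$)
$- \frac{45627}{R{\left(161,277 \right)}} = - \frac{45627}{10 - 22862 - \frac{1408545}{206}} = - \frac{45627}{- \frac{6116057}{206}} = \left(-45627\right) \left(- \frac{206}{6116057}\right) = \frac{9399162}{6116057}$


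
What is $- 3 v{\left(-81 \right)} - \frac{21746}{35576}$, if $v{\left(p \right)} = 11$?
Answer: $- \frac{597877}{17788} \approx -33.611$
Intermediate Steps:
$- 3 v{\left(-81 \right)} - \frac{21746}{35576} = \left(-3\right) 11 - \frac{21746}{35576} = -33 - \frac{10873}{17788} = - \frac{597877}{17788}$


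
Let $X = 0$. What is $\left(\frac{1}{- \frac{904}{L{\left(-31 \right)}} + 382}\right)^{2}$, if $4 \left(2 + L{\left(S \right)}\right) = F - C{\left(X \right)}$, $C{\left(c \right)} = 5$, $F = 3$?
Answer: $\frac{25}{13823524} \approx 1.8085 \cdot 10^{-6}$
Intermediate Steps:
$L{\left(S \right)} = - \frac{5}{2}$ ($L{\left(S \right)} = -2 + \frac{3 - 5}{4} = -2 + \frac{1}{4} \left(-2\right) = -2 - \frac{1}{2} = - \frac{5}{2}$)
$\left(\frac{1}{- \frac{904}{L{\left(-31 \right)}} + 382}\right)^{2} = \left(\frac{1}{- \frac{904}{- \frac{5}{2}} + 382}\right)^{2} = \left(\frac{1}{\left(-904\right) \left(- \frac{2}{5}\right) + 382}\right)^{2} = \left(\frac{1}{\frac{1808}{5} + 382}\right)^{2} = \left(\frac{1}{\frac{3718}{5}}\right)^{2} = \left(\frac{5}{3718}\right)^{2} = \frac{25}{13823524}$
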